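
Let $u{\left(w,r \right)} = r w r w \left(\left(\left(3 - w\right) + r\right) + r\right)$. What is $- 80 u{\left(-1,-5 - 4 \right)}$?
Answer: $90720$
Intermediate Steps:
$u{\left(w,r \right)} = r^{2} w^{2} \left(3 - w + 2 r\right)$ ($u{\left(w,r \right)} = r r w w \left(\left(3 + r - w\right) + r\right) = r r w^{2} \left(3 - w + 2 r\right) = r^{2} w^{2} \left(3 - w + 2 r\right)$)
$- 80 u{\left(-1,-5 - 4 \right)} = - 80 \left(-5 - 4\right)^{2} \left(-1\right)^{2} \left(3 - -1 + 2 \left(-5 - 4\right)\right) = - 80 \left(-5 - 4\right)^{2} \cdot 1 \left(3 + 1 + 2 \left(-5 - 4\right)\right) = - 80 \left(-9\right)^{2} \cdot 1 \left(3 + 1 + 2 \left(-9\right)\right) = - 80 \cdot 81 \cdot 1 \left(3 + 1 - 18\right) = - 80 \cdot 81 \cdot 1 \left(-14\right) = \left(-80\right) \left(-1134\right) = 90720$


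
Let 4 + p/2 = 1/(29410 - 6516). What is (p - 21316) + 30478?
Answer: 104785839/11447 ≈ 9154.0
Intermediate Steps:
p = -91575/11447 (p = -8 + 2/(29410 - 6516) = -8 + 2/22894 = -8 + 2*(1/22894) = -8 + 1/11447 = -91575/11447 ≈ -7.9999)
(p - 21316) + 30478 = (-91575/11447 - 21316) + 30478 = -244095827/11447 + 30478 = 104785839/11447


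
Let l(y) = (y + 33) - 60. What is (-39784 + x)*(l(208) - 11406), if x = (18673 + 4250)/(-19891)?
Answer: 8883088592075/19891 ≈ 4.4659e+8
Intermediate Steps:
l(y) = -27 + y (l(y) = (33 + y) - 60 = -27 + y)
x = -22923/19891 (x = 22923*(-1/19891) = -22923/19891 ≈ -1.1524)
(-39784 + x)*(l(208) - 11406) = (-39784 - 22923/19891)*((-27 + 208) - 11406) = -791366467*(181 - 11406)/19891 = -791366467/19891*(-11225) = 8883088592075/19891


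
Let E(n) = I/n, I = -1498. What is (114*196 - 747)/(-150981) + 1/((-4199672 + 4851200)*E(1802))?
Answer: -3513117548555/24559297792344 ≈ -0.14305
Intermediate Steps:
E(n) = -1498/n
(114*196 - 747)/(-150981) + 1/((-4199672 + 4851200)*E(1802)) = (114*196 - 747)/(-150981) + 1/((-4199672 + 4851200)*((-1498/1802))) = (22344 - 747)*(-1/150981) + 1/(651528*((-1498*1/1802))) = 21597*(-1/150981) + 1/(651528*(-749/901)) = -7199/50327 + (1/651528)*(-901/749) = -7199/50327 - 901/487994472 = -3513117548555/24559297792344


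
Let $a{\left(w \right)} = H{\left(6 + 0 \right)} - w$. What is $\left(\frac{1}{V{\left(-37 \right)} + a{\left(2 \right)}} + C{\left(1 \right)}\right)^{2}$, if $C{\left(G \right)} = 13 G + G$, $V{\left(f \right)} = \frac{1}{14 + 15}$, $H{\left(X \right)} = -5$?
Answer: $\frac{7834401}{40804} \approx 192.0$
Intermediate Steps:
$V{\left(f \right)} = \frac{1}{29}$
$a{\left(w \right)} = -5 - w$
$C{\left(G \right)} = 14 G$
$\left(\frac{1}{V{\left(-37 \right)} + a{\left(2 \right)}} + C{\left(1 \right)}\right)^{2} = \left(\frac{1}{\frac{1}{29} - 7} + 14 \cdot 1\right)^{2} = \left(\frac{1}{\frac{1}{29} - 7} + 14\right)^{2} = \left(\frac{1}{- \frac{202}{29}} + 14\right)^{2} = \left(- \frac{29}{202} + 14\right)^{2} = \left(\frac{2799}{202}\right)^{2} = \frac{7834401}{40804}$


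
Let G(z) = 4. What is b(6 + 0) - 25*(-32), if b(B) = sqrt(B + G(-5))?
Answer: 800 + sqrt(10) ≈ 803.16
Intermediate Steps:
b(B) = sqrt(4 + B) (b(B) = sqrt(B + 4) = sqrt(4 + B))
b(6 + 0) - 25*(-32) = sqrt(4 + (6 + 0)) - 25*(-32) = sqrt(4 + 6) + 800 = sqrt(10) + 800 = 800 + sqrt(10)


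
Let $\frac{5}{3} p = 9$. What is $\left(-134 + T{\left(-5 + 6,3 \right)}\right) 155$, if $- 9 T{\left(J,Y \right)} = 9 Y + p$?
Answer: $-21328$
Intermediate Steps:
$p = \frac{27}{5}$ ($p = \frac{3}{5} \cdot 9 = \frac{27}{5} \approx 5.4$)
$T{\left(J,Y \right)} = - \frac{3}{5} - Y$ ($T{\left(J,Y \right)} = - \frac{9 Y + \frac{27}{5}}{9} = - \frac{\frac{27}{5} + 9 Y}{9} = - \frac{3}{5} - Y$)
$\left(-134 + T{\left(-5 + 6,3 \right)}\right) 155 = \left(-134 - \frac{18}{5}\right) 155 = \left(- \frac{688}{5}\right) 155 = -21328$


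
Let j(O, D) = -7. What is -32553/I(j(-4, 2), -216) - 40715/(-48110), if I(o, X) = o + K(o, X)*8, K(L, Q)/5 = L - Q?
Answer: -14423911/4727798 ≈ -3.0509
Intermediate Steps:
K(L, Q) = -5*Q + 5*L (K(L, Q) = 5*(L - Q) = -5*Q + 5*L)
I(o, X) = -40*X + 41*o (I(o, X) = o + (-5*X + 5*o)*8 = o + (-40*X + 40*o) = -40*X + 41*o)
-32553/I(j(-4, 2), -216) - 40715/(-48110) = -32553/(-40*(-216) + 41*(-7)) - 40715/(-48110) = -32553/(8640 - 287) - 40715*(-1/48110) = -32553/8353 + 479/566 = -14423911/4727798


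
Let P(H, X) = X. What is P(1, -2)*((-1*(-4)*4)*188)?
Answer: -6016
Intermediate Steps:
P(1, -2)*((-1*(-4)*4)*188) = -2*-1*(-4)*4*188 = -2*4*4*188 = -32*188 = -2*3008 = -6016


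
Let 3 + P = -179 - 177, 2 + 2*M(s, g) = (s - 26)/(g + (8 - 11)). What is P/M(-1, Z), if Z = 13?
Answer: 7180/47 ≈ 152.77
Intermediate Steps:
M(s, g) = -1 + (-26 + s)/(2*(-3 + g)) (M(s, g) = -1 + ((s - 26)/(g + (8 - 11)))/2 = -1 + ((-26 + s)/(g - 3))/2 = -1 + ((-26 + s)/(-3 + g))/2 = -1 + (-26 + s)/(2*(-3 + g)))
P = -359 (P = -3 + (-179 - 177) = -3 - 356 = -359)
P/M(-1, Z) = -359*(-3 + 13)/(-10 + (½)*(-1) - 1*13) = -359*10/(-10 - ½ - 13) = -359/((⅒)*(-47/2)) = -359/(-47/20) = -359*(-20/47) = 7180/47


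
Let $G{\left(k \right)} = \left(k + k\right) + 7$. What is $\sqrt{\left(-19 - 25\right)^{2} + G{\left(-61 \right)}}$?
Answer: $\sqrt{1821} \approx 42.673$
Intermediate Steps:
$G{\left(k \right)} = 7 + 2 k$ ($G{\left(k \right)} = 2 k + 7 = 7 + 2 k$)
$\sqrt{\left(-19 - 25\right)^{2} + G{\left(-61 \right)}} = \sqrt{\left(-19 - 25\right)^{2} + \left(7 + 2 \left(-61\right)\right)} = \sqrt{\left(-44\right)^{2} + \left(7 - 122\right)} = \sqrt{1936 - 115} = \sqrt{1821}$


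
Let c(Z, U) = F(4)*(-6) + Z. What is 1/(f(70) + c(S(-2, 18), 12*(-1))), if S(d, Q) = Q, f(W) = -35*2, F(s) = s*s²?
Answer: -1/436 ≈ -0.0022936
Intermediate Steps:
F(s) = s³
f(W) = -70
c(Z, U) = -384 + Z (c(Z, U) = 4³*(-6) + Z = 64*(-6) + Z = -384 + Z)
1/(f(70) + c(S(-2, 18), 12*(-1))) = 1/(-70 + (-384 + 18)) = 1/(-70 - 366) = 1/(-436) = -1/436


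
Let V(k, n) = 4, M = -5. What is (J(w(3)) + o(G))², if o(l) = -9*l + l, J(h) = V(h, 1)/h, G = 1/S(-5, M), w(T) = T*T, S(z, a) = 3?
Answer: 400/81 ≈ 4.9383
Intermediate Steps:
w(T) = T²
G = ⅓ (G = 1/3 = ⅓ ≈ 0.33333)
J(h) = 4/h
o(l) = -8*l
(J(w(3)) + o(G))² = (4/(3²) - 8*⅓)² = (4/9 - 8/3)² = (-20/9)² = 400/81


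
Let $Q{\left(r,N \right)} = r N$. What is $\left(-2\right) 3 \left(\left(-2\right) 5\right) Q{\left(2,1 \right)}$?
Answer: $120$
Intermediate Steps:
$Q{\left(r,N \right)} = N r$
$\left(-2\right) 3 \left(\left(-2\right) 5\right) Q{\left(2,1 \right)} = \left(-2\right) 3 \left(\left(-2\right) 5\right) 1 \cdot 2 = \left(-6\right) \left(-10\right) 2 = 60 \cdot 2 = 120$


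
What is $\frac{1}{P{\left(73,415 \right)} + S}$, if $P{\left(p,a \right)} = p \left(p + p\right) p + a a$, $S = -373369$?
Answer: $\frac{1}{576890} \approx 1.7334 \cdot 10^{-6}$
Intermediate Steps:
$P{\left(p,a \right)} = a^{2} + 2 p^{3}$ ($P{\left(p,a \right)} = p 2 p p + a^{2} = 2 p^{2} p + a^{2} = 2 p^{3} + a^{2} = a^{2} + 2 p^{3}$)
$\frac{1}{P{\left(73,415 \right)} + S} = \frac{1}{\left(415^{2} + 2 \cdot 73^{3}\right) - 373369} = \frac{1}{\left(172225 + 2 \cdot 389017\right) - 373369} = \frac{1}{\left(172225 + 778034\right) - 373369} = \frac{1}{950259 - 373369} = \frac{1}{576890}$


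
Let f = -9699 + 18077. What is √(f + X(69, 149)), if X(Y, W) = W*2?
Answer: 6*√241 ≈ 93.145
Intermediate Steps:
X(Y, W) = 2*W
f = 8378
√(f + X(69, 149)) = √(8378 + 2*149) = √(8378 + 298) = √8676 = 6*√241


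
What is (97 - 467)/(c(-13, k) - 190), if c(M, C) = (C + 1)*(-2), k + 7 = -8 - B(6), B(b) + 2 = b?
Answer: 185/77 ≈ 2.4026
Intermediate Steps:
B(b) = -2 + b
k = -19 (k = -7 + (-8 - (-2 + 6)) = -7 + (-8 - 1*4) = -7 + (-8 - 4) = -7 - 12 = -19)
c(M, C) = -2 - 2*C (c(M, C) = (1 + C)*(-2) = -2 - 2*C)
(97 - 467)/(c(-13, k) - 190) = (97 - 467)/((-2 - 2*(-19)) - 190) = -370/((-2 + 38) - 190) = -370/(36 - 190) = -370/(-154) = -370*(-1/154) = 185/77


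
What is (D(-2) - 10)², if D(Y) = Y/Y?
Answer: 81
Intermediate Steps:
D(Y) = 1
(D(-2) - 10)² = (1 - 10)² = (-9)² = 81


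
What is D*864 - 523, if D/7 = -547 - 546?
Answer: -6610987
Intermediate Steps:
D = -7651 (D = 7*(-547 - 546) = 7*(-1093) = -7651)
D*864 - 523 = -7651*864 - 523 = -6610464 - 523 = -6610987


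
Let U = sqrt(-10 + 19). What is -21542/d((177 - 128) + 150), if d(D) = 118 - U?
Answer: -21542/115 ≈ -187.32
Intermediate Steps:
U = 3 (U = sqrt(9) = 3)
d(D) = 115 (d(D) = 118 - 1*3 = 118 - 3 = 115)
-21542/d((177 - 128) + 150) = -21542/115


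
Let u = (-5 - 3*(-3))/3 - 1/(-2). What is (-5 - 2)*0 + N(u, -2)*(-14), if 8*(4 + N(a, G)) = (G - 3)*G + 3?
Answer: 133/4 ≈ 33.250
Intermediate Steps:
u = 11/6 (u = (-5 + 9)*(1/3) - 1*(-1/2) = 4*(1/3) + 1/2 = 4/3 + 1/2 = 11/6 ≈ 1.8333)
N(a, G) = -29/8 + G*(-3 + G)/8 (N(a, G) = -4 + ((G - 3)*G + 3)/8 = -4 + ((-3 + G)*G + 3)/8 = -4 + (G*(-3 + G) + 3)/8 = -4 + (3 + G*(-3 + G))/8 = -4 + (3/8 + G*(-3 + G)/8) = -29/8 + G*(-3 + G)/8)
(-5 - 2)*0 + N(u, -2)*(-14) = (-5 - 2)*0 + (-29/8 - 3/8*(-2) + (1/8)*(-2)**2)*(-14) = -7*0 + (-29/8 + 3/4 + (1/8)*4)*(-14) = 0 + (-29/8 + 3/4 + 1/2)*(-14) = 0 - 19/8*(-14) = 0 + 133/4 = 133/4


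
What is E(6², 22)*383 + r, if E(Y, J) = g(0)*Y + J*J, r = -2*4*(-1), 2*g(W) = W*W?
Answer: 185380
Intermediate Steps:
g(W) = W²/2 (g(W) = (W*W)/2 = W²/2)
r = 8 (r = -8*(-1) = 8)
E(Y, J) = J² (E(Y, J) = ((½)*0²)*Y + J*J = ((½)*0)*Y + J² = 0*Y + J² = 0 + J² = J²)
E(6², 22)*383 + r = 22²*383 + 8 = 484*383 + 8 = 185372 + 8 = 185380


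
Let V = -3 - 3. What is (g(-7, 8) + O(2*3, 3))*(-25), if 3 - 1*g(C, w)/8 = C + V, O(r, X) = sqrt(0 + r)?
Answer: -3200 - 25*sqrt(6) ≈ -3261.2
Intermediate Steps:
V = -6
O(r, X) = sqrt(r)
g(C, w) = 72 - 8*C (g(C, w) = 24 - 8*(C - 6) = 24 - 8*(-6 + C) = 24 + (48 - 8*C) = 72 - 8*C)
(g(-7, 8) + O(2*3, 3))*(-25) = ((72 - 8*(-7)) + sqrt(2*3))*(-25) = ((72 + 56) + sqrt(6))*(-25) = (128 + sqrt(6))*(-25) = -3200 - 25*sqrt(6)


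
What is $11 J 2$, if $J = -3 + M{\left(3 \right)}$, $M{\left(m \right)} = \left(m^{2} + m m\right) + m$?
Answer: $396$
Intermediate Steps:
$M{\left(m \right)} = m + 2 m^{2}$ ($M{\left(m \right)} = \left(m^{2} + m^{2}\right) + m = 2 m^{2} + m = m + 2 m^{2}$)
$J = 18$ ($J = -3 + 3 \left(1 + 2 \cdot 3\right) = -3 + 3 \left(1 + 6\right) = -3 + 3 \cdot 7 = -3 + 21 = 18$)
$11 J 2 = 11 \cdot 18 \cdot 2 = 198 \cdot 2 = 396$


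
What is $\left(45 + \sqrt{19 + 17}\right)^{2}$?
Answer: $2601$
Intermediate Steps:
$\left(45 + \sqrt{19 + 17}\right)^{2} = \left(45 + \sqrt{36}\right)^{2} = \left(45 + 6\right)^{2} = 51^{2} = 2601$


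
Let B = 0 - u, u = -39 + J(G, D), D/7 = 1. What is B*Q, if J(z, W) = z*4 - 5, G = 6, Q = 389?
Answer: 7780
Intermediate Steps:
D = 7 (D = 7*1 = 7)
J(z, W) = -5 + 4*z (J(z, W) = 4*z - 5 = -5 + 4*z)
u = -20 (u = -39 + (-5 + 4*6) = -39 + (-5 + 24) = -39 + 19 = -20)
B = 20 (B = 0 - 1*(-20) = 0 + 20 = 20)
B*Q = 20*389 = 7780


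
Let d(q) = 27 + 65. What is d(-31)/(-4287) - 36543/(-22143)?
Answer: 51540895/31642347 ≈ 1.6289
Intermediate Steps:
d(q) = 92
d(-31)/(-4287) - 36543/(-22143) = 92/(-4287) - 36543/(-22143) = 92*(-1/4287) - 36543*(-1/22143) = -92/4287 + 12181/7381 = 51540895/31642347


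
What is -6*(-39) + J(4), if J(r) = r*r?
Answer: 250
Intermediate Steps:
J(r) = r²
-6*(-39) + J(4) = -6*(-39) + 4² = 234 + 16 = 250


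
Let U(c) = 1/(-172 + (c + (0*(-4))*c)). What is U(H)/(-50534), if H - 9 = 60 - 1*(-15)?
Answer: 1/4446992 ≈ 2.2487e-7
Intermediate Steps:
H = 84 (H = 9 + (60 - 1*(-15)) = 9 + (60 + 15) = 9 + 75 = 84)
U(c) = 1/(-172 + c) (U(c) = 1/(-172 + (c + 0*c)) = 1/(-172 + (c + 0)) = 1/(-172 + c))
U(H)/(-50534) = 1/((-172 + 84)*(-50534)) = -1/50534/(-88) = -1/88*(-1/50534) = 1/4446992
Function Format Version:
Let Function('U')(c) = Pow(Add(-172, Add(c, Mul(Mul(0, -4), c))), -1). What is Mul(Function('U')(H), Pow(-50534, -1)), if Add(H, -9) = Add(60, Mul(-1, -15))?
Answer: Rational(1, 4446992) ≈ 2.2487e-7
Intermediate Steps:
H = 84 (H = Add(9, Add(60, Mul(-1, -15))) = Add(9, Add(60, 15)) = Add(9, 75) = 84)
Function('U')(c) = Pow(Add(-172, c), -1) (Function('U')(c) = Pow(Add(-172, Add(c, Mul(0, c))), -1) = Pow(Add(-172, Add(c, 0)), -1) = Pow(Add(-172, c), -1))
Mul(Function('U')(H), Pow(-50534, -1)) = Mul(Pow(Add(-172, 84), -1), Pow(-50534, -1)) = Mul(Pow(-88, -1), Rational(-1, 50534)) = Mul(Rational(-1, 88), Rational(-1, 50534)) = Rational(1, 4446992)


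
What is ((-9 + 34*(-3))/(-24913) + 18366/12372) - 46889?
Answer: -2408639857159/51370606 ≈ -46888.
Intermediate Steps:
((-9 + 34*(-3))/(-24913) + 18366/12372) - 46889 = ((-9 - 102)*(-1/24913) + 18366*(1/12372)) - 46889 = (-111*(-1/24913) + 3061/2062) - 46889 = (111/24913 + 3061/2062) - 46889 = 76487575/51370606 - 46889 = -2408639857159/51370606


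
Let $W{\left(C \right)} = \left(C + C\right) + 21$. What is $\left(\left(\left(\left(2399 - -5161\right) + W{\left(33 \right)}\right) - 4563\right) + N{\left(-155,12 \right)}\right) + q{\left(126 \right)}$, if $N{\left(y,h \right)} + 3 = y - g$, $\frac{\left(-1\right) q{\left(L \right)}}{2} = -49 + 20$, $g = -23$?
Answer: $3007$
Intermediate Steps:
$q{\left(L \right)} = 58$ ($q{\left(L \right)} = - 2 \left(-49 + 20\right) = \left(-2\right) \left(-29\right) = 58$)
$W{\left(C \right)} = 21 + 2 C$ ($W{\left(C \right)} = 2 C + 21 = 21 + 2 C$)
$N{\left(y,h \right)} = 20 + y$ ($N{\left(y,h \right)} = -3 + \left(y - -23\right) = -3 + \left(y + 23\right) = -3 + \left(23 + y\right) = 20 + y$)
$\left(\left(\left(\left(2399 - -5161\right) + W{\left(33 \right)}\right) - 4563\right) + N{\left(-155,12 \right)}\right) + q{\left(126 \right)} = \left(\left(\left(\left(2399 - -5161\right) + \left(21 + 2 \cdot 33\right)\right) - 4563\right) + \left(20 - 155\right)\right) + 58 = \left(\left(\left(\left(2399 + 5161\right) + \left(21 + 66\right)\right) - 4563\right) - 135\right) + 58 = \left(\left(\left(7560 + 87\right) - 4563\right) - 135\right) + 58 = \left(\left(7647 - 4563\right) - 135\right) + 58 = \left(3084 - 135\right) + 58 = 2949 + 58 = 3007$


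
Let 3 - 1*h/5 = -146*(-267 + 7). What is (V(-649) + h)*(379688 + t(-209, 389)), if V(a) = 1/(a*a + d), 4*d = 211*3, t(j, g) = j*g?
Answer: -95445246936040867/1685437 ≈ -5.6629e+10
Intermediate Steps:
h = -189785 (h = 15 - (-730)*(-267 + 7) = 15 - (-730)*(-260) = 15 - 5*37960 = 15 - 189800 = -189785)
t(j, g) = g*j
d = 633/4 (d = (211*3)/4 = (¼)*633 = 633/4 ≈ 158.25)
V(a) = 1/(633/4 + a²) (V(a) = 1/(a*a + 633/4) = 1/(a² + 633/4) = 1/(633/4 + a²))
(V(-649) + h)*(379688 + t(-209, 389)) = (4/(633 + 4*(-649)²) - 189785)*(379688 + 389*(-209)) = (4/(633 + 4*421201) - 189785)*(379688 - 81301) = (4/(633 + 1684804) - 189785)*298387 = (4/1685437 - 189785)*298387 = -319870661041/1685437*298387 = -95445246936040867/1685437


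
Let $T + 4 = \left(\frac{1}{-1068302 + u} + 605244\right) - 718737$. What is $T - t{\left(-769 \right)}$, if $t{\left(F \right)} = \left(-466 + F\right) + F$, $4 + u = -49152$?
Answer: $- \frac{124588744795}{1117458} \approx -1.1149 \cdot 10^{5}$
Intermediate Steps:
$u = -49156$ ($u = -4 - 49152 = -49156$)
$t{\left(F \right)} = -466 + 2 F$
$T = - \frac{126828130627}{1117458}$ ($T = -4 + \left(\left(\frac{1}{-1068302 - 49156} + 605244\right) - 718737\right) = -4 - \left(113493 + \frac{1}{1117458}\right) = -4 + \left(\left(- \frac{1}{1117458} + 605244\right) - 718737\right) = -4 + \left(\frac{676334749751}{1117458} - 718737\right) = -4 - \frac{126823660795}{1117458} = - \frac{126828130627}{1117458} \approx -1.135 \cdot 10^{5}$)
$T - t{\left(-769 \right)} = - \frac{126828130627}{1117458} - \left(-466 + 2 \left(-769\right)\right) = - \frac{126828130627}{1117458} - \left(-466 - 1538\right) = - \frac{126828130627}{1117458} - -2004 = - \frac{126828130627}{1117458} + 2004 = - \frac{124588744795}{1117458}$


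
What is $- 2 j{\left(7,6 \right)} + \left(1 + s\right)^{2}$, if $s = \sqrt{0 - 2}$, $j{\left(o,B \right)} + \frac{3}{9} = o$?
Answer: $- \frac{43}{3} + 2 i \sqrt{2} \approx -14.333 + 2.8284 i$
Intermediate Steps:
$j{\left(o,B \right)} = - \frac{1}{3} + o$
$s = i \sqrt{2}$ ($s = \sqrt{-2} = i \sqrt{2} \approx 1.4142 i$)
$- 2 j{\left(7,6 \right)} + \left(1 + s\right)^{2} = - 2 \left(- \frac{1}{3} + 7\right) + \left(1 + i \sqrt{2}\right)^{2} = \left(-2\right) \frac{20}{3} + \left(1 + i \sqrt{2}\right)^{2} = - \frac{40}{3} + \left(1 + i \sqrt{2}\right)^{2}$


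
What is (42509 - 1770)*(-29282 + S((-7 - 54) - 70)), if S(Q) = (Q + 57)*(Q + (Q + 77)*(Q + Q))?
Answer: -43449773060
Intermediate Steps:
S(Q) = (57 + Q)*(Q + 2*Q*(77 + Q)) (S(Q) = (57 + Q)*(Q + (77 + Q)*(2*Q)) = (57 + Q)*(Q + 2*Q*(77 + Q)))
(42509 - 1770)*(-29282 + S((-7 - 54) - 70)) = (42509 - 1770)*(-29282 + ((-7 - 54) - 70)*(8835 + 2*((-7 - 54) - 70)**2 + 269*((-7 - 54) - 70))) = 40739*(-29282 + (-61 - 70)*(8835 + 2*(-61 - 70)**2 + 269*(-61 - 70))) = 40739*(-29282 - 131*(8835 + 2*(-131)**2 + 269*(-131))) = 40739*(-29282 - 131*(8835 + 2*17161 - 35239)) = 40739*(-29282 - 131*(8835 + 34322 - 35239)) = 40739*(-29282 - 131*7918) = 40739*(-29282 - 1037258) = 40739*(-1066540) = -43449773060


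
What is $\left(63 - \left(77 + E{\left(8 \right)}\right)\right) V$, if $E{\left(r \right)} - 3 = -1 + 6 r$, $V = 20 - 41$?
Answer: $1344$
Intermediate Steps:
$V = -21$
$E{\left(r \right)} = 2 + 6 r$ ($E{\left(r \right)} = 3 + \left(-1 + 6 r\right) = 2 + 6 r$)
$\left(63 - \left(77 + E{\left(8 \right)}\right)\right) V = \left(63 - \left(79 + 48\right)\right) \left(-21\right) = \left(63 - 127\right) \left(-21\right) = \left(-64\right) \left(-21\right) = 1344$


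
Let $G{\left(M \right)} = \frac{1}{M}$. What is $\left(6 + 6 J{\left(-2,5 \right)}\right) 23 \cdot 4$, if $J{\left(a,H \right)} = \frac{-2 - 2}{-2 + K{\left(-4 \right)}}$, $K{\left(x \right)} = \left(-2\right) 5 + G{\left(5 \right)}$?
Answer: $\frac{43608}{59} \approx 739.12$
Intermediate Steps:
$K{\left(x \right)} = - \frac{49}{5}$ ($K{\left(x \right)} = \left(-2\right) 5 + \frac{1}{5} = -10 + \frac{1}{5} = - \frac{49}{5}$)
$J{\left(a,H \right)} = \frac{20}{59}$ ($J{\left(a,H \right)} = \frac{-2 - 2}{-2 - \frac{49}{5}} = - \frac{4}{- \frac{59}{5}} = \left(-4\right) \left(- \frac{5}{59}\right) = \frac{20}{59}$)
$\left(6 + 6 J{\left(-2,5 \right)}\right) 23 \cdot 4 = \left(6 + 6 \cdot \frac{20}{59}\right) 23 \cdot 4 = \left(6 + \frac{120}{59}\right) 23 \cdot 4 = \frac{474}{59} \cdot 23 \cdot 4 = \frac{10902}{59} \cdot 4 = \frac{43608}{59}$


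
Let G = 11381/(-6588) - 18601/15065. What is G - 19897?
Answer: -1975035831493/99248220 ≈ -19900.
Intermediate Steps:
G = -293998153/99248220 (G = 11381*(-1/6588) - 18601*1/15065 = -11381/6588 - 18601/15065 = -293998153/99248220 ≈ -2.9622)
G - 19897 = -293998153/99248220 - 19897 = -1975035831493/99248220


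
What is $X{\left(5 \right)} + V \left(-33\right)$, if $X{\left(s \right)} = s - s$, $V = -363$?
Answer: $11979$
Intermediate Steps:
$X{\left(s \right)} = 0$
$X{\left(5 \right)} + V \left(-33\right) = 0 - -11979 = 0 + 11979 = 11979$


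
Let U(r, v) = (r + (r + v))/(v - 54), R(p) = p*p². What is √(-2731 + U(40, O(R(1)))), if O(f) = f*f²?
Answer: 2*I*√1918918/53 ≈ 52.274*I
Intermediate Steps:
R(p) = p³
O(f) = f³
U(r, v) = (v + 2*r)/(-54 + v)
√(-2731 + U(40, O(R(1)))) = √(-2731 + ((1³)³ + 2*40)/(-54 + (1³)³)) = √(-2731 + (1³ + 80)/(-54 + 1³)) = √(-2731 + (1 + 80)/(-54 + 1)) = √(-2731 + 81/(-53)) = √(-2731 - 1/53*81) = √(-2731 - 81/53) = √(-144824/53) = 2*I*√1918918/53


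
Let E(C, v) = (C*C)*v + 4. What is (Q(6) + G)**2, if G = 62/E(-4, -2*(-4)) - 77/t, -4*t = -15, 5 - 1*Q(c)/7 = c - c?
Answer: 2699449/12100 ≈ 223.09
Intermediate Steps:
Q(c) = 35 (Q(c) = 35 - 7*(c - c) = 35 - 7*0 = 35 + 0 = 35)
E(C, v) = 4 + v*C**2 (E(C, v) = C**2*v + 4 = v*C**2 + 4 = 4 + v*C**2)
t = 15/4 (t = -1/4*(-15) = 15/4 ≈ 3.7500)
G = -2207/110 (G = 62/(4 - 2*(-4)*(-4)**2) - 77/15/4 = 62/(4 + 8*16) - 77*4/15 = 62/(4 + 128) - 308/15 = 62/132 - 308/15 = 62*(1/132) - 308/15 = 31/66 - 308/15 = -2207/110 ≈ -20.064)
(Q(6) + G)**2 = (35 - 2207/110)**2 = (1643/110)**2 = 2699449/12100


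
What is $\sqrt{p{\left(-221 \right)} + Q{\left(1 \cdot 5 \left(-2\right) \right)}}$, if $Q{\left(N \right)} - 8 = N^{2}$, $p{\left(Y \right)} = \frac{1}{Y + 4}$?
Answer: $\frac{\sqrt{5085395}}{217} \approx 10.392$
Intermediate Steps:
$p{\left(Y \right)} = \frac{1}{4 + Y}$
$Q{\left(N \right)} = 8 + N^{2}$
$\sqrt{p{\left(-221 \right)} + Q{\left(1 \cdot 5 \left(-2\right) \right)}} = \sqrt{\frac{1}{4 - 221} + \left(8 + \left(1 \cdot 5 \left(-2\right)\right)^{2}\right)} = \sqrt{\frac{1}{-217} + \left(8 + \left(5 \left(-2\right)\right)^{2}\right)} = \sqrt{- \frac{1}{217} + \left(8 + \left(-10\right)^{2}\right)} = \sqrt{- \frac{1}{217} + \left(8 + 100\right)} = \sqrt{- \frac{1}{217} + 108} = \sqrt{\frac{23435}{217}} = \frac{\sqrt{5085395}}{217}$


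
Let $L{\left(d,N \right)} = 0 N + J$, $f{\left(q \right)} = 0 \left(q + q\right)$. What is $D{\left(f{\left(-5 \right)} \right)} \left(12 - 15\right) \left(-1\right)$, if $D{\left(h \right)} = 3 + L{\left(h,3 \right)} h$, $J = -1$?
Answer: $9$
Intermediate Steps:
$f{\left(q \right)} = 0$ ($f{\left(q \right)} = 0 \cdot 2 q = 0$)
$L{\left(d,N \right)} = -1$ ($L{\left(d,N \right)} = 0 N - 1 = 0 - 1 = -1$)
$D{\left(h \right)} = 3 - h$
$D{\left(f{\left(-5 \right)} \right)} \left(12 - 15\right) \left(-1\right) = \left(3 - 0\right) \left(12 - 15\right) \left(-1\right) = \left(3 + 0\right) \left(\left(-3\right) \left(-1\right)\right) = 3 \cdot 3 = 9$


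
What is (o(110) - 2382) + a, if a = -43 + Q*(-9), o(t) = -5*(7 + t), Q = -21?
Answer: -2821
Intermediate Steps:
o(t) = -35 - 5*t
a = 146 (a = -43 - 21*(-9) = -43 + 189 = 146)
(o(110) - 2382) + a = ((-35 - 5*110) - 2382) + 146 = ((-35 - 550) - 2382) + 146 = (-585 - 2382) + 146 = -2967 + 146 = -2821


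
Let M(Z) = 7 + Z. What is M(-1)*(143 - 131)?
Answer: 72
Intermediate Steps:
M(-1)*(143 - 131) = (7 - 1)*(143 - 131) = 6*12 = 72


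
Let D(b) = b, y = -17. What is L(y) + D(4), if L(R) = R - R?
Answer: 4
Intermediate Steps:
L(R) = 0
L(y) + D(4) = 0 + 4 = 4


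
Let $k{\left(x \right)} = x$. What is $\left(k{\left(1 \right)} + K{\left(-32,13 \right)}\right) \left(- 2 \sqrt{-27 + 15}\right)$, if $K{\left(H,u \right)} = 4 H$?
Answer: $508 i \sqrt{3} \approx 879.88 i$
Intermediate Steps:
$\left(k{\left(1 \right)} + K{\left(-32,13 \right)}\right) \left(- 2 \sqrt{-27 + 15}\right) = \left(1 + 4 \left(-32\right)\right) \left(- 2 \sqrt{-27 + 15}\right) = \left(1 - 128\right) \left(- 2 \sqrt{-12}\right) = - 127 \left(- 2 \cdot 2 i \sqrt{3}\right) = - 127 \left(- 4 i \sqrt{3}\right) = 508 i \sqrt{3}$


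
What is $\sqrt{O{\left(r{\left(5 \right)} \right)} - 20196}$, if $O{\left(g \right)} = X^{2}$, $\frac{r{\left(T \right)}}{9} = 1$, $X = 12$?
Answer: $6 i \sqrt{557} \approx 141.6 i$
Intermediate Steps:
$r{\left(T \right)} = 9$ ($r{\left(T \right)} = 9 \cdot 1 = 9$)
$O{\left(g \right)} = 144$ ($O{\left(g \right)} = 12^{2} = 144$)
$\sqrt{O{\left(r{\left(5 \right)} \right)} - 20196} = \sqrt{144 - 20196} = \sqrt{-20052} = 6 i \sqrt{557}$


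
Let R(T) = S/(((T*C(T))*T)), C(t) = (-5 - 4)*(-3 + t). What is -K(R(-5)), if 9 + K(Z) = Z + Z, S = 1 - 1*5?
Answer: 2026/225 ≈ 9.0044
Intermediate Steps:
S = -4 (S = 1 - 5 = -4)
C(t) = 27 - 9*t (C(t) = -9*(-3 + t) = 27 - 9*t)
R(T) = -4/(T²*(27 - 9*T)) (R(T) = -4*1/(T²*(27 - 9*T)) = -4/(T²*(27 - 9*T)))
K(Z) = -9 + 2*Z (K(Z) = -9 + (Z + Z) = -9 + 2*Z)
-K(R(-5)) = -(-9 + 2*((4/9)/((-5)²*(-3 - 5)))) = -(-9 + 2*((4/9)*(1/25)/(-8))) = -(-9 + 2*((4/9)*(1/25)*(-⅛))) = -(-9 + 2*(-1/450)) = -(-9 - 1/225) = -1*(-2026/225) = 2026/225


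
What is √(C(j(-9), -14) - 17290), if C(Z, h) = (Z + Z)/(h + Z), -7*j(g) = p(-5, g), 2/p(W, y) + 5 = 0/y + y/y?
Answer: 4*I*√41090790/195 ≈ 131.49*I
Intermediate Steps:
p(W, y) = -½ (p(W, y) = 2/(-5 + (0/y + y/y)) = 2/(-5 + (0 + 1)) = 2/(-5 + 1) = 2/(-4) = 2*(-¼) = -½)
j(g) = 1/14 (j(g) = -⅐*(-½) = 1/14)
C(Z, h) = 2*Z/(Z + h) (C(Z, h) = (2*Z)/(Z + h) = 2*Z/(Z + h))
√(C(j(-9), -14) - 17290) = √(2*(1/14)/(1/14 - 14) - 17290) = √(2*(1/14)/(-195/14) - 17290) = √(2*(1/14)*(-14/195) - 17290) = √(-2/195 - 17290) = √(-3371552/195) = 4*I*√41090790/195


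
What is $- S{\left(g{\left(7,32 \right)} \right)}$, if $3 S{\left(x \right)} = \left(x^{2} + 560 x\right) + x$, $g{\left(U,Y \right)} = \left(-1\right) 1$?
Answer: $\frac{560}{3} \approx 186.67$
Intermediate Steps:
$g{\left(U,Y \right)} = -1$
$S{\left(x \right)} = 187 x + \frac{x^{2}}{3}$ ($S{\left(x \right)} = \frac{\left(x^{2} + 560 x\right) + x}{3} = \frac{x^{2} + 561 x}{3} = 187 x + \frac{x^{2}}{3}$)
$- S{\left(g{\left(7,32 \right)} \right)} = - \frac{\left(-1\right) \left(561 - 1\right)}{3} = - \frac{\left(-1\right) 560}{3} = \left(-1\right) \left(- \frac{560}{3}\right) = \frac{560}{3}$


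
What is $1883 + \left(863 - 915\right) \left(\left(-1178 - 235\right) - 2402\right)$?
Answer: $200263$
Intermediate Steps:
$1883 + \left(863 - 915\right) \left(\left(-1178 - 235\right) - 2402\right) = 1883 - 52 \left(\left(-1178 - 235\right) - 2402\right) = 1883 - 52 \left(-1413 - 2402\right) = 1883 - -198380 = 1883 + 198380 = 200263$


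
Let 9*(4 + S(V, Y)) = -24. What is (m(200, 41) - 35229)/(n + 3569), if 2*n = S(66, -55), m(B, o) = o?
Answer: -5556/563 ≈ -9.8686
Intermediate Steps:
S(V, Y) = -20/3 (S(V, Y) = -4 + (⅑)*(-24) = -4 - 8/3 = -20/3)
n = -10/3 (n = (½)*(-20/3) = -10/3 ≈ -3.3333)
(m(200, 41) - 35229)/(n + 3569) = (41 - 35229)/(-10/3 + 3569) = -35188/10697/3 = -35188*3/10697 = -5556/563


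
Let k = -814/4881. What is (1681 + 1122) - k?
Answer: 13682257/4881 ≈ 2803.2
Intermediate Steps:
k = -814/4881 (k = -814*1/4881 = -814/4881 ≈ -0.16677)
(1681 + 1122) - k = (1681 + 1122) - 1*(-814/4881) = 2803 + 814/4881 = 13682257/4881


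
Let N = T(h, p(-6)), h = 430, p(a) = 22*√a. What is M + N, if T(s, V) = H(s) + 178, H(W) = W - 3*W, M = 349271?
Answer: 348589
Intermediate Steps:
H(W) = -2*W
T(s, V) = 178 - 2*s (T(s, V) = -2*s + 178 = 178 - 2*s)
N = -682 (N = 178 - 2*430 = 178 - 860 = -682)
M + N = 349271 - 682 = 348589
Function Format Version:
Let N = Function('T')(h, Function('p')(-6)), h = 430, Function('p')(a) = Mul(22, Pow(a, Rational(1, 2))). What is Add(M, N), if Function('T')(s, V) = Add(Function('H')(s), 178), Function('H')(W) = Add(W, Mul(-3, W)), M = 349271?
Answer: 348589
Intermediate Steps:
Function('H')(W) = Mul(-2, W)
Function('T')(s, V) = Add(178, Mul(-2, s)) (Function('T')(s, V) = Add(Mul(-2, s), 178) = Add(178, Mul(-2, s)))
N = -682 (N = Add(178, Mul(-2, 430)) = Add(178, -860) = -682)
Add(M, N) = Add(349271, -682) = 348589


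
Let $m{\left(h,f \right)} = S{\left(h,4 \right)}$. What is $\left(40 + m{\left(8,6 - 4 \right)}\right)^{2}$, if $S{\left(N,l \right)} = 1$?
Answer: $1681$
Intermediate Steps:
$m{\left(h,f \right)} = 1$
$\left(40 + m{\left(8,6 - 4 \right)}\right)^{2} = \left(40 + 1\right)^{2} = 41^{2} = 1681$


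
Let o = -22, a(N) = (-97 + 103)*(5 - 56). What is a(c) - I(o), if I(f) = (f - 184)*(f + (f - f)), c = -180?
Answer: -4838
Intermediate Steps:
a(N) = -306 (a(N) = 6*(-51) = -306)
I(f) = f*(-184 + f) (I(f) = (-184 + f)*(f + 0) = (-184 + f)*f = f*(-184 + f))
a(c) - I(o) = -306 - (-22)*(-184 - 22) = -306 - (-22)*(-206) = -306 - 1*4532 = -306 - 4532 = -4838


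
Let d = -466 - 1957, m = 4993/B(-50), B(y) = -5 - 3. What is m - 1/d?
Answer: -12098031/19384 ≈ -624.13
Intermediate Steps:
B(y) = -8
m = -4993/8 (m = 4993/(-8) = 4993*(-⅛) = -4993/8 ≈ -624.13)
d = -2423
m - 1/d = -4993/8 - 1/(-2423) = -4993/8 - 1*(-1/2423) = -4993/8 + 1/2423 = -12098031/19384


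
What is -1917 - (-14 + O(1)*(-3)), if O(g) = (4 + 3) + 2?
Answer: -1876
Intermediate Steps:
O(g) = 9 (O(g) = 7 + 2 = 9)
-1917 - (-14 + O(1)*(-3)) = -1917 - (-14 + 9*(-3)) = -1917 - (-14 - 27) = -1917 - 1*(-41) = -1917 + 41 = -1876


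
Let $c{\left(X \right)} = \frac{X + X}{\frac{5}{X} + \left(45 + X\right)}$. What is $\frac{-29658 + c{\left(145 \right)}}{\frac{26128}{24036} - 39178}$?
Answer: $\frac{163681983242}{216227823295} \approx 0.75699$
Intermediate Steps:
$c{\left(X \right)} = \frac{2 X}{45 + X + \frac{5}{X}}$
$\frac{-29658 + c{\left(145 \right)}}{\frac{26128}{24036} - 39178} = \frac{-29658 + \frac{2 \cdot 145^{2}}{5 + 145^{2} + 45 \cdot 145}}{\frac{26128}{24036} - 39178} = \frac{-29658 + 2 \cdot 21025 \frac{1}{5 + 21025 + 6525}}{26128 \cdot \frac{1}{24036} - 39178} = \frac{-29658 + 2 \cdot 21025 \cdot \frac{1}{27555}}{\frac{6532}{6009} - 39178} = \frac{-29658 + 2 \cdot 21025 \cdot \frac{1}{27555}}{- \frac{235414070}{6009}} = \left(-29658 + \frac{8410}{5511}\right) \left(- \frac{6009}{235414070}\right) = \left(- \frac{163436828}{5511}\right) \left(- \frac{6009}{235414070}\right) = \frac{163681983242}{216227823295}$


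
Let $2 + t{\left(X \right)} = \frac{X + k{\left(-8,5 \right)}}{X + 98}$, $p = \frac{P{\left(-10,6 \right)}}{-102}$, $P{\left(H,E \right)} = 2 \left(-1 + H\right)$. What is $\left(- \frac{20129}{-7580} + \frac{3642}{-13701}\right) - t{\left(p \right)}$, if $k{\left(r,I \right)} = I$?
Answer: $\frac{751973028927}{173400860740} \approx 4.3366$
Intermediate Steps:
$P{\left(H,E \right)} = -2 + 2 H$
$p = \frac{11}{51}$ ($p = \frac{-2 + 2 \left(-10\right)}{-102} = \left(-2 - 20\right) \left(- \frac{1}{102}\right) = \left(-22\right) \left(- \frac{1}{102}\right) = \frac{11}{51} \approx 0.21569$)
$t{\left(X \right)} = -2 + \frac{5 + X}{98 + X}$ ($t{\left(X \right)} = -2 + \frac{X + 5}{X + 98} = -2 + \frac{5 + X}{98 + X}$)
$\left(- \frac{20129}{-7580} + \frac{3642}{-13701}\right) - t{\left(p \right)} = \left(- \frac{20129}{-7580} + \frac{3642}{-13701}\right) - \frac{-191 - \frac{11}{51}}{98 + \frac{11}{51}} = \left(\left(-20129\right) \left(- \frac{1}{7580}\right) + 3642 \left(- \frac{1}{13701}\right)\right) - \frac{-191 - \frac{11}{51}}{\frac{5009}{51}} = \left(\frac{20129}{7580} - \frac{1214}{4567}\right) - \frac{51}{5009} \left(- \frac{9752}{51}\right) = \frac{82727023}{34617860} - - \frac{9752}{5009} = \frac{82727023}{34617860} + \frac{9752}{5009} = \frac{751973028927}{173400860740}$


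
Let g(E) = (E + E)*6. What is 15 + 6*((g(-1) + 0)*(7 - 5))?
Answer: -129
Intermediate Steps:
g(E) = 12*E (g(E) = (2*E)*6 = 12*E)
15 + 6*((g(-1) + 0)*(7 - 5)) = 15 + 6*((12*(-1) + 0)*(7 - 5)) = 15 + 6*((-12 + 0)*2) = 15 + 6*(-12*2) = 15 + 6*(-24) = 15 - 144 = -129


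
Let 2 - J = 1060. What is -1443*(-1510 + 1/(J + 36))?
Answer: 2226867903/1022 ≈ 2.1789e+6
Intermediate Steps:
J = -1058 (J = 2 - 1*1060 = 2 - 1060 = -1058)
-1443*(-1510 + 1/(J + 36)) = -1443*(-1510 + 1/(-1058 + 36)) = -1443*(-1510 + 1/(-1022)) = -1443*(-1510 - 1/1022) = -1443*(-1543221/1022) = 2226867903/1022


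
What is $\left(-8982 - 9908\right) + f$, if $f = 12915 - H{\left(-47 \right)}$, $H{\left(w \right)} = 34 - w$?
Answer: $-6056$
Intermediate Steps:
$f = 12834$ ($f = 12915 - \left(34 - -47\right) = 12915 - \left(34 + 47\right) = 12915 - 81 = 12834$)
$\left(-8982 - 9908\right) + f = \left(-8982 - 9908\right) + 12834 = -18890 + 12834 = -6056$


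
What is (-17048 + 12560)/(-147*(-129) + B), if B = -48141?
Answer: 748/4863 ≈ 0.15381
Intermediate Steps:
(-17048 + 12560)/(-147*(-129) + B) = (-17048 + 12560)/(-147*(-129) - 48141) = -4488/(18963 - 48141) = -4488/(-29178) = -4488*(-1/29178) = 748/4863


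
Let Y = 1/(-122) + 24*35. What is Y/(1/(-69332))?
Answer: -3552537014/61 ≈ -5.8238e+7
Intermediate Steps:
Y = 102479/122 (Y = -1/122 + 840 = 102479/122 ≈ 839.99)
Y/(1/(-69332)) = 102479/(122*(1/(-69332))) = 102479/(122*(-1/69332)) = (102479/122)*(-69332) = -3552537014/61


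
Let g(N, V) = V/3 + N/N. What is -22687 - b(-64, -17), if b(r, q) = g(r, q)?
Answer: -68047/3 ≈ -22682.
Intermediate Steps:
g(N, V) = 1 + V/3 (g(N, V) = V*(⅓) + 1 = V/3 + 1 = 1 + V/3)
b(r, q) = 1 + q/3
-22687 - b(-64, -17) = -22687 - (1 + (⅓)*(-17)) = -22687 - (1 - 17/3) = -22687 - 1*(-14/3) = -22687 + 14/3 = -68047/3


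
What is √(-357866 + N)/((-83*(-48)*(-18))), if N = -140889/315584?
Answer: -I*√556891975365323/2828894976 ≈ -0.008342*I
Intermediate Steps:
N = -140889/315584 (N = -140889*1/315584 = -140889/315584 ≈ -0.44644)
√(-357866 + N)/((-83*(-48)*(-18))) = √(-357866 - 140889/315584)/((-83*(-48)*(-18))) = √(-112936924633/315584)/((3984*(-18))) = (I*√556891975365323/39448)/(-71712) = (I*√556891975365323/39448)*(-1/71712) = -I*√556891975365323/2828894976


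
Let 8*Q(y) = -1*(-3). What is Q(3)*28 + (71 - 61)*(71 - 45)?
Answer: 541/2 ≈ 270.50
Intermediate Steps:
Q(y) = 3/8 (Q(y) = (-1*(-3))/8 = (1/8)*3 = 3/8)
Q(3)*28 + (71 - 61)*(71 - 45) = (3/8)*28 + (71 - 61)*(71 - 45) = 21/2 + 10*26 = 21/2 + 260 = 541/2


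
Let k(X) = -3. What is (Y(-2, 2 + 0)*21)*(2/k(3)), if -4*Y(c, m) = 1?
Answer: 7/2 ≈ 3.5000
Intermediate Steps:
Y(c, m) = -1/4 (Y(c, m) = -1/4*1 = -1/4)
(Y(-2, 2 + 0)*21)*(2/k(3)) = (-1/4*21)*(2/(-3)) = -21*(-1)/(2*3) = -21/4*(-2/3) = 7/2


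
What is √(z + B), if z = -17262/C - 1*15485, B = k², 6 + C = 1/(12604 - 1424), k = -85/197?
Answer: 2*I*√550406976695964745/13214563 ≈ 112.28*I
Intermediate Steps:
k = -85/197 (k = -85*1/197 = -85/197 ≈ -0.43147)
C = -67079/11180 (C = -6 + 1/(12604 - 1424) = -6 + 1/11180 = -67079/11180 ≈ -5.9999)
B = 7225/38809 (B = (-85/197)² = 7225/38809 ≈ 0.18617)
z = -845729155/67079 (z = -17262/(-67079/11180) - 1*15485 = -17262*(-11180/67079) - 15485 = 192989160/67079 - 15485 = -845729155/67079 ≈ -12608.)
√(z + B) = √(-845729155/67079 + 7225/38809) = √(-32821418130620/2603268911) = 2*I*√550406976695964745/13214563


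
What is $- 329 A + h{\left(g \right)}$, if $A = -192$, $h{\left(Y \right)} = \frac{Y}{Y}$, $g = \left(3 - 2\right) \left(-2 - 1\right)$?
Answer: $63169$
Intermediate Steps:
$g = -3$ ($g = 1 \left(-3\right) = -3$)
$h{\left(Y \right)} = 1$
$- 329 A + h{\left(g \right)} = \left(-329\right) \left(-192\right) + 1 = 63168 + 1 = 63169$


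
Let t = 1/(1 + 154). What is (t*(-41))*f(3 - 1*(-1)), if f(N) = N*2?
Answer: -328/155 ≈ -2.1161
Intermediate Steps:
f(N) = 2*N
t = 1/155 ≈ 0.0064516
(t*(-41))*f(3 - 1*(-1)) = ((1/155)*(-41))*(2*(3 - 1*(-1))) = -82*(3 + 1)/155 = -82*4/155 = -41/155*8 = -328/155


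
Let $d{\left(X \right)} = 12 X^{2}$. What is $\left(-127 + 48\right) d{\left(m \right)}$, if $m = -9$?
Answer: $-76788$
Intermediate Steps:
$\left(-127 + 48\right) d{\left(m \right)} = \left(-127 + 48\right) 12 \left(-9\right)^{2} = - 79 \cdot 12 \cdot 81 = \left(-79\right) 972 = -76788$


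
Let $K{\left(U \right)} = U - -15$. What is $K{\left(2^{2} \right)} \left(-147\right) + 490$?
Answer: $-2303$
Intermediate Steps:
$K{\left(U \right)} = 15 + U$ ($K{\left(U \right)} = U + 15 = 15 + U$)
$K{\left(2^{2} \right)} \left(-147\right) + 490 = \left(15 + 2^{2}\right) \left(-147\right) + 490 = \left(15 + 4\right) \left(-147\right) + 490 = 19 \left(-147\right) + 490 = -2793 + 490 = -2303$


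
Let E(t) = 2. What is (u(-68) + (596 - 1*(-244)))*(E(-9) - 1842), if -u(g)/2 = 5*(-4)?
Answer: -1619200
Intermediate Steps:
u(g) = 40 (u(g) = -10*(-4) = -2*(-20) = 40)
(u(-68) + (596 - 1*(-244)))*(E(-9) - 1842) = (40 + (596 - 1*(-244)))*(2 - 1842) = (40 + (596 + 244))*(-1840) = (40 + 840)*(-1840) = 880*(-1840) = -1619200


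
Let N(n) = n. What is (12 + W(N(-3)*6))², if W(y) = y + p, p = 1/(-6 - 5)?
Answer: 4489/121 ≈ 37.099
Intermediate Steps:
p = -1/11 (p = 1/(-11) = -1/11 ≈ -0.090909)
W(y) = -1/11 + y (W(y) = y - 1/11 = -1/11 + y)
(12 + W(N(-3)*6))² = (12 + (-1/11 - 3*6))² = (12 + (-1/11 - 18))² = (12 - 199/11)² = (-67/11)² = 4489/121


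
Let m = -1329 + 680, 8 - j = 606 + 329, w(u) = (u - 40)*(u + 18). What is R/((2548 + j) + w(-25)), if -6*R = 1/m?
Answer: 1/8083944 ≈ 1.2370e-7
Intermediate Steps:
w(u) = (-40 + u)*(18 + u)
j = -927 (j = 8 - (606 + 329) = 8 - 1*935 = 8 - 935 = -927)
m = -649
R = 1/3894 (R = -⅙/(-649) = -⅙*(-1/649) = 1/3894 ≈ 0.00025681)
R/((2548 + j) + w(-25)) = 1/(3894*((2548 - 927) + (-720 + (-25)² - 22*(-25)))) = 1/(3894*(1621 + (-720 + 625 + 550))) = 1/(3894*(1621 + 455)) = (1/3894)/2076 = (1/3894)*(1/2076) = 1/8083944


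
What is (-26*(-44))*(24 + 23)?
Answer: 53768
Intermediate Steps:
(-26*(-44))*(24 + 23) = 1144*47 = 53768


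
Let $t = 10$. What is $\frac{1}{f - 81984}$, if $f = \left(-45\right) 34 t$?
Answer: $- \frac{1}{97284} \approx -1.0279 \cdot 10^{-5}$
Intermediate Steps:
$f = -15300$ ($f = \left(-45\right) 34 \cdot 10 = \left(-1530\right) 10 = -15300$)
$\frac{1}{f - 81984} = \frac{1}{-15300 - 81984} = \frac{1}{-97284} = - \frac{1}{97284}$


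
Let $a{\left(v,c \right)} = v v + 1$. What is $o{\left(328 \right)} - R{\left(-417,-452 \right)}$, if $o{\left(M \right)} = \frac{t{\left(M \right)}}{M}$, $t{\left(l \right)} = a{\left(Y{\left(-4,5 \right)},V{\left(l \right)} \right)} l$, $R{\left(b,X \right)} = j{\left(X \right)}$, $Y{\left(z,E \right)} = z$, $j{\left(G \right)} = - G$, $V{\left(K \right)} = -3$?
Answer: $-435$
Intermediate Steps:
$a{\left(v,c \right)} = 1 + v^{2}$ ($a{\left(v,c \right)} = v^{2} + 1 = 1 + v^{2}$)
$R{\left(b,X \right)} = - X$
$t{\left(l \right)} = 17 l$ ($t{\left(l \right)} = \left(1 + \left(-4\right)^{2}\right) l = \left(1 + 16\right) l = 17 l$)
$o{\left(M \right)} = 17$ ($o{\left(M \right)} = \frac{17 M}{M} = 17$)
$o{\left(328 \right)} - R{\left(-417,-452 \right)} = 17 - \left(-1\right) \left(-452\right) = 17 - 452 = -435$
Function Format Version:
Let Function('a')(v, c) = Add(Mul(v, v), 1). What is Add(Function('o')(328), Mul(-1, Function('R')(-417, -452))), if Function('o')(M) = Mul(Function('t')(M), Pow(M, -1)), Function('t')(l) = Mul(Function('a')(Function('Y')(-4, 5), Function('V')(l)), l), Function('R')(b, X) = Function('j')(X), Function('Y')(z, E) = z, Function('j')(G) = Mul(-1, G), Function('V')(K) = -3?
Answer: -435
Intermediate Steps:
Function('a')(v, c) = Add(1, Pow(v, 2)) (Function('a')(v, c) = Add(Pow(v, 2), 1) = Add(1, Pow(v, 2)))
Function('R')(b, X) = Mul(-1, X)
Function('t')(l) = Mul(17, l) (Function('t')(l) = Mul(Add(1, Pow(-4, 2)), l) = Mul(Add(1, 16), l) = Mul(17, l))
Function('o')(M) = 17 (Function('o')(M) = Mul(Mul(17, M), Pow(M, -1)) = 17)
Add(Function('o')(328), Mul(-1, Function('R')(-417, -452))) = Add(17, Mul(-1, Mul(-1, -452))) = Add(17, Mul(-1, 452)) = Add(17, -452) = -435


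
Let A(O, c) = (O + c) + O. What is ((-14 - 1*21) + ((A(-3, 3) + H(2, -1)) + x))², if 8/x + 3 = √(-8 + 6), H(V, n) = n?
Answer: 205081/121 + 7248*I*√2/121 ≈ 1694.9 + 84.713*I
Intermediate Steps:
A(O, c) = c + 2*O
x = 8/(-3 + I*√2) (x = 8/(-3 + √(-8 + 6)) = 8/(-3 + √(-2)) = 8/(-3 + I*√2) ≈ -2.1818 - 1.0285*I)
((-14 - 1*21) + ((A(-3, 3) + H(2, -1)) + x))² = ((-14 - 1*21) + (((3 + 2*(-3)) - 1) + (-24/11 - 8*I*√2/11)))² = ((-14 - 21) + (((3 - 6) - 1) + (-24/11 - 8*I*√2/11)))² = (-35 + ((-3 - 1) + (-24/11 - 8*I*√2/11)))² = (-35 + (-4 + (-24/11 - 8*I*√2/11)))² = (-35 + (-68/11 - 8*I*√2/11))² = (-453/11 - 8*I*√2/11)²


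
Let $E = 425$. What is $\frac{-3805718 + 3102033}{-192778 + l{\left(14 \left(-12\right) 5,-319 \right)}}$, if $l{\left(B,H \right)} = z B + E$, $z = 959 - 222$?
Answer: $\frac{703685}{811433} \approx 0.86721$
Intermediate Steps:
$z = 737$
$l{\left(B,H \right)} = 425 + 737 B$ ($l{\left(B,H \right)} = 737 B + 425 = 425 + 737 B$)
$\frac{-3805718 + 3102033}{-192778 + l{\left(14 \left(-12\right) 5,-319 \right)}} = \frac{-3805718 + 3102033}{-192778 + \left(425 + 737 \cdot 14 \left(-12\right) 5\right)} = - \frac{703685}{-192778 + \left(425 + 737 \left(\left(-168\right) 5\right)\right)} = - \frac{703685}{-192778 + \left(425 + 737 \left(-840\right)\right)} = - \frac{703685}{-192778 + \left(425 - 619080\right)} = - \frac{703685}{-192778 - 618655} = - \frac{703685}{-811433} = \left(-703685\right) \left(- \frac{1}{811433}\right) = \frac{703685}{811433}$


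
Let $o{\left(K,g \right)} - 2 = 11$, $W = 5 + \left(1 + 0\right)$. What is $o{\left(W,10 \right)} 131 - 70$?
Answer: $1633$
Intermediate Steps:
$W = 6$ ($W = 5 + 1 = 6$)
$o{\left(K,g \right)} = 13$ ($o{\left(K,g \right)} = 2 + 11 = 13$)
$o{\left(W,10 \right)} 131 - 70 = 13 \cdot 131 - 70 = 1703 - 70 = 1633$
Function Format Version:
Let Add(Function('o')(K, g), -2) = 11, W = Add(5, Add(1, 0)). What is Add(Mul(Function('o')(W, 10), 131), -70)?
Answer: 1633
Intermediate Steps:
W = 6 (W = Add(5, 1) = 6)
Function('o')(K, g) = 13 (Function('o')(K, g) = Add(2, 11) = 13)
Add(Mul(Function('o')(W, 10), 131), -70) = Add(Mul(13, 131), -70) = Add(1703, -70) = 1633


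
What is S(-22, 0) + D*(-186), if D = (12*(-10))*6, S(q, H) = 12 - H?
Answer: 133932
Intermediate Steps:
D = -720 (D = -120*6 = -720)
S(-22, 0) + D*(-186) = (12 - 1*0) - 720*(-186) = (12 + 0) + 133920 = 12 + 133920 = 133932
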